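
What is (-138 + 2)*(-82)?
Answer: 11152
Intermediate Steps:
(-138 + 2)*(-82) = -136*(-82) = 11152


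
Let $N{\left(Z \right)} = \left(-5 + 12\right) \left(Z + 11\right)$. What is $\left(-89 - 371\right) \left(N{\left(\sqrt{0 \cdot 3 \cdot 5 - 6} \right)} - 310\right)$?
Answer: $107180 - 3220 i \sqrt{6} \approx 1.0718 \cdot 10^{5} - 7887.4 i$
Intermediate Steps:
$N{\left(Z \right)} = 77 + 7 Z$ ($N{\left(Z \right)} = 7 \left(11 + Z\right) = 77 + 7 Z$)
$\left(-89 - 371\right) \left(N{\left(\sqrt{0 \cdot 3 \cdot 5 - 6} \right)} - 310\right) = \left(-89 - 371\right) \left(\left(77 + 7 \sqrt{0 \cdot 3 \cdot 5 - 6}\right) - 310\right) = - 460 \left(\left(77 + 7 \sqrt{0 \cdot 5 - 6}\right) - 310\right) = - 460 \left(\left(77 + 7 \sqrt{0 - 6}\right) - 310\right) = - 460 \left(\left(77 + 7 \sqrt{-6}\right) - 310\right) = - 460 \left(\left(77 + 7 i \sqrt{6}\right) - 310\right) = - 460 \left(-233 + 7 i \sqrt{6}\right) = 107180 - 3220 i \sqrt{6}$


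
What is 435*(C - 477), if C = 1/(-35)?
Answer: -1452552/7 ≈ -2.0751e+5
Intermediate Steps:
C = -1/35 ≈ -0.028571
435*(C - 477) = 435*(-1/35 - 477) = 435*(-16696/35) = -1452552/7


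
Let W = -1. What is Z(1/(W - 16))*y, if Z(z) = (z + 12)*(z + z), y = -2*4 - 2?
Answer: 4060/289 ≈ 14.048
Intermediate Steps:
y = -10 (y = -8 - 2 = -10)
Z(z) = 2*z*(12 + z) (Z(z) = (12 + z)*(2*z) = 2*z*(12 + z))
Z(1/(W - 16))*y = (2*(12 + 1/(-1 - 16))/(-1 - 16))*(-10) = (2*(12 + 1/(-17))/(-17))*(-10) = (2*(-1/17)*(12 - 1/17))*(-10) = (2*(-1/17)*(203/17))*(-10) = -406/289*(-10) = 4060/289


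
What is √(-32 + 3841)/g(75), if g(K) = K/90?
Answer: 6*√3809/5 ≈ 74.061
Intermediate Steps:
g(K) = K/90 (g(K) = K*(1/90) = K/90)
√(-32 + 3841)/g(75) = √(-32 + 3841)/(((1/90)*75)) = √3809/(⅚) = √3809*(6/5) = 6*√3809/5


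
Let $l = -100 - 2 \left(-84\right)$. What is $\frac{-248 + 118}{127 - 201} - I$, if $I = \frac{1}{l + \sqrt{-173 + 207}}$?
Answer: $\frac{8701}{4995} + \frac{\sqrt{34}}{4590} \approx 1.7432$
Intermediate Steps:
$l = 68$ ($l = -100 - -168 = -100 + 168 = 68$)
$I = \frac{1}{68 + \sqrt{34}}$ ($I = \frac{1}{68 + \sqrt{-173 + 207}} = \frac{1}{68 + \sqrt{34}} \approx 0.013544$)
$\frac{-248 + 118}{127 - 201} - I = \frac{-248 + 118}{127 - 201} - \left(\frac{2}{135} - \frac{\sqrt{34}}{4590}\right) = - \frac{130}{-74} - \left(\frac{2}{135} - \frac{\sqrt{34}}{4590}\right) = \left(-130\right) \left(- \frac{1}{74}\right) - \left(\frac{2}{135} - \frac{\sqrt{34}}{4590}\right) = \frac{65}{37} - \left(\frac{2}{135} - \frac{\sqrt{34}}{4590}\right) = \frac{8701}{4995} + \frac{\sqrt{34}}{4590}$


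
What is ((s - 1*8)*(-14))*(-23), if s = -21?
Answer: -9338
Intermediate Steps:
((s - 1*8)*(-14))*(-23) = ((-21 - 1*8)*(-14))*(-23) = ((-21 - 8)*(-14))*(-23) = -29*(-14)*(-23) = 406*(-23) = -9338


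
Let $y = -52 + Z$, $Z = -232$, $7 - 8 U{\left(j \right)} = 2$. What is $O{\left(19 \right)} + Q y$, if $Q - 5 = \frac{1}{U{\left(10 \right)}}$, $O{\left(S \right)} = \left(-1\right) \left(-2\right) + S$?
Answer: $- \frac{9267}{5} \approx -1853.4$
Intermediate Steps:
$U{\left(j \right)} = \frac{5}{8}$ ($U{\left(j \right)} = \frac{7}{8} - \frac{1}{4} = \frac{5}{8}$)
$O{\left(S \right)} = 2 + S$
$y = -284$ ($y = -52 - 232 = -284$)
$Q = \frac{33}{5}$ ($Q = 5 + \frac{1}{\frac{5}{8}} = 5 + \frac{8}{5} = \frac{33}{5} \approx 6.6$)
$O{\left(19 \right)} + Q y = \left(2 + 19\right) + \frac{33}{5} \left(-284\right) = 21 - \frac{9372}{5} = - \frac{9267}{5}$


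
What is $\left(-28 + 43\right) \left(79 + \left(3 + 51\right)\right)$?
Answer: $1995$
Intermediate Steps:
$\left(-28 + 43\right) \left(79 + \left(3 + 51\right)\right) = 15 \left(79 + 54\right) = 15 \cdot 133 = 1995$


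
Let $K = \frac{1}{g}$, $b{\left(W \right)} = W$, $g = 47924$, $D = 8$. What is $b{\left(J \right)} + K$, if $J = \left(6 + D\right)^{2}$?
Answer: $\frac{9393105}{47924} \approx 196.0$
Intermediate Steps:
$J = 196$ ($J = \left(6 + 8\right)^{2} = 14^{2} = 196$)
$K = \frac{1}{47924} \approx 2.0866 \cdot 10^{-5}$
$b{\left(J \right)} + K = 196 + \frac{1}{47924} = \frac{9393105}{47924}$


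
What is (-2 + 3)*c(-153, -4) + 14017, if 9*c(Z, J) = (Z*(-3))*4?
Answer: 14221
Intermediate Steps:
c(Z, J) = -4*Z/3 (c(Z, J) = ((Z*(-3))*4)/9 = (-3*Z*4)/9 = (-12*Z)/9 = -4*Z/3)
(-2 + 3)*c(-153, -4) + 14017 = (-2 + 3)*(-4/3*(-153)) + 14017 = 1*204 + 14017 = 204 + 14017 = 14221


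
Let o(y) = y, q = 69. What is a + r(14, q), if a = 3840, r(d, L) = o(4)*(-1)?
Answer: 3836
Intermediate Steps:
r(d, L) = -4 (r(d, L) = 4*(-1) = -4)
a + r(14, q) = 3840 - 4 = 3836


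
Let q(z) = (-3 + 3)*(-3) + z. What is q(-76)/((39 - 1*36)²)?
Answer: -76/9 ≈ -8.4444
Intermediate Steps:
q(z) = z (q(z) = 0*(-3) + z = 0 + z = z)
q(-76)/((39 - 1*36)²) = -76/(39 - 1*36)² = -76/(39 - 36)² = -76/(3²) = -76/9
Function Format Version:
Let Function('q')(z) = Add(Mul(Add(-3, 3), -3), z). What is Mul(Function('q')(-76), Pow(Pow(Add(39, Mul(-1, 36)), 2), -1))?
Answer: Rational(-76, 9) ≈ -8.4444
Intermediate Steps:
Function('q')(z) = z (Function('q')(z) = Add(Mul(0, -3), z) = Add(0, z) = z)
Mul(Function('q')(-76), Pow(Pow(Add(39, Mul(-1, 36)), 2), -1)) = Mul(-76, Pow(Pow(Add(39, Mul(-1, 36)), 2), -1)) = Mul(-76, Pow(Pow(Add(39, -36), 2), -1)) = Mul(-76, Pow(Pow(3, 2), -1)) = Mul(-76, Pow(9, -1)) = Mul(-76, Rational(1, 9)) = Rational(-76, 9)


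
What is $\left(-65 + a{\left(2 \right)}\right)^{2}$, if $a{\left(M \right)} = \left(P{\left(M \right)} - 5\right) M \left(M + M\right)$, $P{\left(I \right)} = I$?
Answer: $7921$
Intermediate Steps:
$a{\left(M \right)} = 2 M^{2} \left(-5 + M\right)$ ($a{\left(M \right)} = \left(M - 5\right) M \left(M + M\right) = \left(-5 + M\right) M 2 M = \left(-5 + M\right) 2 M^{2} = 2 M^{2} \left(-5 + M\right)$)
$\left(-65 + a{\left(2 \right)}\right)^{2} = \left(-65 + 2 \cdot 2^{2} \left(-5 + 2\right)\right)^{2} = \left(-65 + 2 \cdot 4 \left(-3\right)\right)^{2} = \left(-65 - 24\right)^{2} = \left(-89\right)^{2} = 7921$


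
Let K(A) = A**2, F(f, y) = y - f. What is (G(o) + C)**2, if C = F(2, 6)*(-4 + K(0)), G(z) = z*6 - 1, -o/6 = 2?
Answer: 7921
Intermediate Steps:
o = -12 (o = -6*2 = -12)
G(z) = -1 + 6*z (G(z) = 6*z - 1 = -1 + 6*z)
C = -16 (C = (6 - 1*2)*(-4 + 0**2) = (6 - 2)*(-4 + 0) = 4*(-4) = -16)
(G(o) + C)**2 = ((-1 + 6*(-12)) - 16)**2 = ((-1 - 72) - 16)**2 = (-73 - 16)**2 = (-89)**2 = 7921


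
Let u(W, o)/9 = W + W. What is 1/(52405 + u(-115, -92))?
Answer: 1/50335 ≈ 1.9867e-5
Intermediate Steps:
u(W, o) = 18*W (u(W, o) = 9*(W + W) = 9*(2*W) = 18*W)
1/(52405 + u(-115, -92)) = 1/(52405 + 18*(-115)) = 1/(52405 - 2070) = 1/50335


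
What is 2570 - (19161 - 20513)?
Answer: 3922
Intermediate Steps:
2570 - (19161 - 20513) = 2570 - 1*(-1352) = 2570 + 1352 = 3922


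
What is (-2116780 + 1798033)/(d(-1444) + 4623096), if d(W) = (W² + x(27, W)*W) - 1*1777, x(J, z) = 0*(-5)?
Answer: -106249/2235485 ≈ -0.047528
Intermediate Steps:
x(J, z) = 0
d(W) = -1777 + W² (d(W) = (W² + 0*W) - 1*1777 = (W² + 0) - 1777 = W² - 1777 = -1777 + W²)
(-2116780 + 1798033)/(d(-1444) + 4623096) = (-2116780 + 1798033)/((-1777 + (-1444)²) + 4623096) = -318747/((-1777 + 2085136) + 4623096) = -318747/(2083359 + 4623096) = -318747/6706455 = -318747*1/6706455 = -106249/2235485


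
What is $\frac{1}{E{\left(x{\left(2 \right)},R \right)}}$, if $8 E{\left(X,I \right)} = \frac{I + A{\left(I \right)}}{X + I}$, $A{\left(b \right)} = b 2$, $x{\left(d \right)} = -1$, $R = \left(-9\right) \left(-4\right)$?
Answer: $\frac{70}{27} \approx 2.5926$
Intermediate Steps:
$R = 36$
$A{\left(b \right)} = 2 b$
$E{\left(X,I \right)} = \frac{3 I}{8 \left(I + X\right)}$ ($E{\left(X,I \right)} = \frac{\left(I + 2 I\right) \frac{1}{X + I}}{8} = \frac{3 I \frac{1}{I + X}}{8} = \frac{3 I}{8 \left(I + X\right)}$)
$\frac{1}{E{\left(x{\left(2 \right)},R \right)}} = \frac{1}{\frac{3}{8} \cdot 36 \frac{1}{36 - 1}} = \frac{1}{\frac{3}{8} \cdot 36 \cdot \frac{1}{35}} = \frac{1}{\frac{27}{70}} = \frac{70}{27}$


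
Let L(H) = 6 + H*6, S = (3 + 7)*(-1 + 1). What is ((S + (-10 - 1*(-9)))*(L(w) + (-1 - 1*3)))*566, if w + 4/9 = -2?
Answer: 21508/3 ≈ 7169.3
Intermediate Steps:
w = -22/9 (w = -4/9 - 2 = -22/9 ≈ -2.4444)
S = 0 (S = 10*0 = 0)
L(H) = 6 + 6*H
((S + (-10 - 1*(-9)))*(L(w) + (-1 - 1*3)))*566 = ((0 + (-10 - 1*(-9)))*((6 + 6*(-22/9)) + (-1 - 1*3)))*566 = ((0 + (-10 + 9))*((6 - 44/3) + (-1 - 3)))*566 = ((0 - 1)*(-26/3 - 4))*566 = -1*(-38/3)*566 = (38/3)*566 = 21508/3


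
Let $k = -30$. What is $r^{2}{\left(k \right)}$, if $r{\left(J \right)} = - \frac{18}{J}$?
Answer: $\frac{9}{25} \approx 0.36$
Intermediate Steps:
$r^{2}{\left(k \right)} = \left(- \frac{18}{-30}\right)^{2} = \left(\left(-18\right) \left(- \frac{1}{30}\right)\right)^{2} = \left(\frac{3}{5}\right)^{2} = \frac{9}{25}$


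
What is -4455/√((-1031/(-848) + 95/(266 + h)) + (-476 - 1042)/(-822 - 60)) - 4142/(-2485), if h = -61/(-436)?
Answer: 4142/2485 - 34020*√10852292533130851/1443773129 ≈ -2453.0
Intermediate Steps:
h = 61/436 (h = -61*(-1/436) = 61/436 ≈ 0.13991)
-4455/√((-1031/(-848) + 95/(266 + h)) + (-476 - 1042)/(-822 - 60)) - 4142/(-2485) = -4455/√((-1031/(-848) + 95/(266 + 61/436)) + (-476 - 1042)/(-822 - 60)) - 4142/(-2485) = -4455/√((-1031*(-1/848) + 95/(116037/436)) - 1518/(-882)) - 4142*(-1/2485) = -4455/√((1031/848 + 95*(436/116037)) - 1518*(-1/882)) + 4142/2485 = -4455/√((1031/848 + 41420/116037) + 253/147) + 4142/2485 = -4455/√(154758307/98399376 + 253/147) + 4142/2485 = -4455*84*√10852292533130851/15881504419 + 4142/2485 = -34020*√10852292533130851/1443773129 + 4142/2485 = 4142/2485 - 34020*√10852292533130851/1443773129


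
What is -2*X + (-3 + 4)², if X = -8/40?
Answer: 7/5 ≈ 1.4000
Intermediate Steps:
X = -⅕ (X = -8*1/40 = -⅕ ≈ -0.20000)
-2*X + (-3 + 4)² = -2*(-⅕) + (-3 + 4)² = ⅖ + 1² = ⅖ + 1 = 7/5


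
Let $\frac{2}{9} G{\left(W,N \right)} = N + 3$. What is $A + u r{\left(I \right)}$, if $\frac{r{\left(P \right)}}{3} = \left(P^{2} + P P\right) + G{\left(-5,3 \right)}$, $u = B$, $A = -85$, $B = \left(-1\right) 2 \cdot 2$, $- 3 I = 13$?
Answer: $- \frac{2579}{3} \approx -859.67$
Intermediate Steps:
$I = - \frac{13}{3}$ ($I = \left(- \frac{1}{3}\right) 13 = - \frac{13}{3} \approx -4.3333$)
$B = -4$ ($B = \left(-2\right) 2 = -4$)
$G{\left(W,N \right)} = \frac{27}{2} + \frac{9 N}{2}$ ($G{\left(W,N \right)} = \frac{9 \left(N + 3\right)}{2} = \frac{9 \left(3 + N\right)}{2} = \frac{27}{2} + \frac{9 N}{2}$)
$u = -4$
$r{\left(P \right)} = 81 + 6 P^{2}$ ($r{\left(P \right)} = 3 \left(\left(P^{2} + P P\right) + \left(\frac{27}{2} + \frac{9}{2} \cdot 3\right)\right) = 3 \left(\left(P^{2} + P^{2}\right) + \left(\frac{27}{2} + \frac{27}{2}\right)\right) = 3 \left(2 P^{2} + 27\right) = 3 \left(27 + 2 P^{2}\right) = 81 + 6 P^{2}$)
$A + u r{\left(I \right)} = -85 - 4 \left(81 + 6 \left(- \frac{13}{3}\right)^{2}\right) = -85 - 4 \left(81 + 6 \cdot \frac{169}{9}\right) = -85 - 4 \left(81 + \frac{338}{3}\right) = -85 - \frac{2324}{3} = - \frac{2579}{3}$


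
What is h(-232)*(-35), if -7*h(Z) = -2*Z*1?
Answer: 2320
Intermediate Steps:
h(Z) = 2*Z/7 (h(Z) = -(-2*Z)/7 = -(-2)*Z/7 = 2*Z/7)
h(-232)*(-35) = ((2/7)*(-232))*(-35) = -464/7*(-35) = 2320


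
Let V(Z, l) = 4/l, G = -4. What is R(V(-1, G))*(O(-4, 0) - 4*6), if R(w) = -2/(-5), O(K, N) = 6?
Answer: -36/5 ≈ -7.2000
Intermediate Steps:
R(w) = ⅖ (R(w) = -2*(-⅕) = ⅖)
R(V(-1, G))*(O(-4, 0) - 4*6) = 2*(6 - 4*6)/5 = 2*(6 - 24)/5 = (⅖)*(-18) = -36/5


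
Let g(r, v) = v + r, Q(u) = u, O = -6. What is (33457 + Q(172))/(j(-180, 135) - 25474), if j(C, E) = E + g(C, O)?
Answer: -33629/25525 ≈ -1.3175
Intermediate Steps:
g(r, v) = r + v
j(C, E) = -6 + C + E (j(C, E) = E + (C - 6) = E + (-6 + C) = -6 + C + E)
(33457 + Q(172))/(j(-180, 135) - 25474) = (33457 + 172)/((-6 - 180 + 135) - 25474) = 33629/(-51 - 25474) = 33629/(-25525) = 33629*(-1/25525) = -33629/25525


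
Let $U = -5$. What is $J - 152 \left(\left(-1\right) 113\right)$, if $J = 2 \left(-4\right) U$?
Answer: $17216$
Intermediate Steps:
$J = 40$ ($J = 2 \left(-4\right) \left(-5\right) = \left(-8\right) \left(-5\right) = 40$)
$J - 152 \left(\left(-1\right) 113\right) = 40 - 152 \left(\left(-1\right) 113\right) = 40 - -17176 = 40 + 17176 = 17216$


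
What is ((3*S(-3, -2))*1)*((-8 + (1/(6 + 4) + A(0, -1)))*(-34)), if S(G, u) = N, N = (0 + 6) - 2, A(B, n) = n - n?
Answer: 16116/5 ≈ 3223.2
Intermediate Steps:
A(B, n) = 0
N = 4 (N = 6 - 2 = 4)
S(G, u) = 4
((3*S(-3, -2))*1)*((-8 + (1/(6 + 4) + A(0, -1)))*(-34)) = ((3*4)*1)*((-8 + (1/(6 + 4) + 0))*(-34)) = (12*1)*((-8 + (1/10 + 0))*(-34)) = 12*((-8 + (⅒ + 0))*(-34)) = 12*((-8 + ⅒)*(-34)) = 12*(-79/10*(-34)) = 12*(1343/5) = 16116/5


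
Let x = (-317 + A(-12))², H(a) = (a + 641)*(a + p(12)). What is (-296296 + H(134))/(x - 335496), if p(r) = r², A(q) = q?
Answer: 80846/227255 ≈ 0.35575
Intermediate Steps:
H(a) = (144 + a)*(641 + a) (H(a) = (a + 641)*(a + 12²) = (641 + a)*(a + 144) = (641 + a)*(144 + a) = (144 + a)*(641 + a))
x = 108241 (x = (-317 - 12)² = (-329)² = 108241)
(-296296 + H(134))/(x - 335496) = (-296296 + (92304 + 134² + 785*134))/(108241 - 335496) = (-296296 + (92304 + 17956 + 105190))/(-227255) = (-296296 + 215450)*(-1/227255) = -80846*(-1/227255) = 80846/227255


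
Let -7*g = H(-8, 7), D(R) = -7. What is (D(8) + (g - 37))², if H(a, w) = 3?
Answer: 96721/49 ≈ 1973.9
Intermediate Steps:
g = -3/7 (g = -⅐*3 = -3/7 ≈ -0.42857)
(D(8) + (g - 37))² = (-7 + (-3/7 - 37))² = (-7 - 262/7)² = (-311/7)² = 96721/49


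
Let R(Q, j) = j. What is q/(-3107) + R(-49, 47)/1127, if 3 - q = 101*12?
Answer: 116044/269353 ≈ 0.43082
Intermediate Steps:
q = -1209 (q = 3 - 101*12 = 3 - 1*1212 = 3 - 1212 = -1209)
q/(-3107) + R(-49, 47)/1127 = -1209/(-3107) + 47/1127 = -1209*(-1/3107) + 47*(1/1127) = 93/239 + 47/1127 = 116044/269353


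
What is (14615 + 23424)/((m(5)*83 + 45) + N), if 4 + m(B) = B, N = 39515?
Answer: 38039/39643 ≈ 0.95954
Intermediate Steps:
m(B) = -4 + B
(14615 + 23424)/((m(5)*83 + 45) + N) = (14615 + 23424)/(((-4 + 5)*83 + 45) + 39515) = 38039/((1*83 + 45) + 39515) = 38039/((83 + 45) + 39515) = 38039/(128 + 39515) = 38039/39643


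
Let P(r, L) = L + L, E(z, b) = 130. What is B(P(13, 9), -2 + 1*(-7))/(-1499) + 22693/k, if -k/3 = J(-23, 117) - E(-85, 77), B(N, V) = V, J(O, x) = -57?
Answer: 3092896/76449 ≈ 40.457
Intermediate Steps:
P(r, L) = 2*L
k = 561 (k = -3*(-57 - 1*130) = -3*(-57 - 130) = -3*(-187) = 561)
B(P(13, 9), -2 + 1*(-7))/(-1499) + 22693/k = (-2 + 1*(-7))/(-1499) + 22693/561 = (-2 - 7)*(-1/1499) + 22693*(1/561) = -9*(-1/1499) + 2063/51 = 9/1499 + 2063/51 = 3092896/76449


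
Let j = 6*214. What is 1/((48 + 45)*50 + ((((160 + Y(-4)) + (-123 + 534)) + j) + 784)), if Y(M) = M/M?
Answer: 1/7290 ≈ 0.00013717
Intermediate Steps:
j = 1284
Y(M) = 1
1/((48 + 45)*50 + ((((160 + Y(-4)) + (-123 + 534)) + j) + 784)) = 1/((48 + 45)*50 + ((((160 + 1) + (-123 + 534)) + 1284) + 784)) = 1/(93*50 + (((161 + 411) + 1284) + 784)) = 1/(4650 + ((572 + 1284) + 784)) = 1/(4650 + (1856 + 784)) = 1/(4650 + 2640) = 1/7290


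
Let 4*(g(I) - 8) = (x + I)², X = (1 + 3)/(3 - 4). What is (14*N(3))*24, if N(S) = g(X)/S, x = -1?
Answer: 1596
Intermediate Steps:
X = -4 (X = 4/(-1) = 4*(-1) = -4)
g(I) = 8 + (-1 + I)²/4
N(S) = 57/(4*S) (N(S) = (8 + (-1 - 4)²/4)/S = (8 + (¼)*(-5)²)/S = (8 + (¼)*25)/S = (8 + 25/4)/S = 57/(4*S))
(14*N(3))*24 = (14*((57/4)/3))*24 = (14*((57/4)*(⅓)))*24 = (14*(19/4))*24 = (133/2)*24 = 1596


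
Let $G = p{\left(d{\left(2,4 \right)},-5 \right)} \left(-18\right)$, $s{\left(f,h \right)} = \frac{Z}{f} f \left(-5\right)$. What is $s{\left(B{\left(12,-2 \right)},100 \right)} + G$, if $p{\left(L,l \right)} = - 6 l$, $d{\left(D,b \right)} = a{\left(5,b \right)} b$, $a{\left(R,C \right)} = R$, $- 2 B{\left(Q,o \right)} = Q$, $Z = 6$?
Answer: $-570$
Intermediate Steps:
$B{\left(Q,o \right)} = - \frac{Q}{2}$
$d{\left(D,b \right)} = 5 b$
$s{\left(f,h \right)} = -30$ ($s{\left(f,h \right)} = \frac{6}{f} f \left(-5\right) = 6 \left(-5\right) = -30$)
$G = -540$ ($G = \left(-6\right) \left(-5\right) \left(-18\right) = 30 \left(-18\right) = -540$)
$s{\left(B{\left(12,-2 \right)},100 \right)} + G = -30 - 540 = -570$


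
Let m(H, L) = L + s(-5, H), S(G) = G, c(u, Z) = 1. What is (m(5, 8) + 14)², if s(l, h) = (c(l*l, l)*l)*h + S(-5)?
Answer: 64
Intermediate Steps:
s(l, h) = -5 + h*l (s(l, h) = (1*l)*h - 5 = l*h - 5 = h*l - 5 = -5 + h*l)
m(H, L) = -5 + L - 5*H (m(H, L) = L + (-5 + H*(-5)) = L + (-5 - 5*H) = -5 + L - 5*H)
(m(5, 8) + 14)² = ((-5 + 8 - 5*5) + 14)² = ((-5 + 8 - 25) + 14)² = (-22 + 14)² = (-8)² = 64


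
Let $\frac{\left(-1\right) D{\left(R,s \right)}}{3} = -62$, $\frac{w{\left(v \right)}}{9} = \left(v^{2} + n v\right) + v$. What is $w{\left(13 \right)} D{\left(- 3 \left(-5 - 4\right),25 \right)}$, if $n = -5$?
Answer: $195858$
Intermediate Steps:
$w{\left(v \right)} = - 36 v + 9 v^{2}$ ($w{\left(v \right)} = 9 \left(\left(v^{2} - 5 v\right) + v\right) = 9 \left(v^{2} - 4 v\right) = - 36 v + 9 v^{2}$)
$D{\left(R,s \right)} = 186$ ($D{\left(R,s \right)} = \left(-3\right) \left(-62\right) = 186$)
$w{\left(13 \right)} D{\left(- 3 \left(-5 - 4\right),25 \right)} = 9 \cdot 13 \left(-4 + 13\right) 186 = 9 \cdot 13 \cdot 9 \cdot 186 = 1053 \cdot 186 = 195858$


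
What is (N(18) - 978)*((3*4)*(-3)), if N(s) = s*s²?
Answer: -174744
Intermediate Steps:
N(s) = s³
(N(18) - 978)*((3*4)*(-3)) = (18³ - 978)*((3*4)*(-3)) = (5832 - 978)*(12*(-3)) = 4854*(-36) = -174744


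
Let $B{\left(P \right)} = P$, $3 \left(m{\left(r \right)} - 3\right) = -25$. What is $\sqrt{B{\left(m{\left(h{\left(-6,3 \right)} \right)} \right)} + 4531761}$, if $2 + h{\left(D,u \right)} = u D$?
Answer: $\frac{31 \sqrt{42441}}{3} \approx 2128.8$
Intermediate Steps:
$h{\left(D,u \right)} = -2 + D u$ ($h{\left(D,u \right)} = -2 + u D = -2 + D u$)
$m{\left(r \right)} = - \frac{16}{3}$ ($m{\left(r \right)} = 3 + \frac{1}{3} \left(-25\right) = 3 - \frac{25}{3} = - \frac{16}{3}$)
$\sqrt{B{\left(m{\left(h{\left(-6,3 \right)} \right)} \right)} + 4531761} = \sqrt{- \frac{16}{3} + 4531761} = \sqrt{\frac{13595267}{3}} = \frac{31 \sqrt{42441}}{3}$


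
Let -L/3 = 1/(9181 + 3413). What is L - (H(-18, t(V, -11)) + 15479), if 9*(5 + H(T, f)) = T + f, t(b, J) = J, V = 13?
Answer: -584516935/37782 ≈ -15471.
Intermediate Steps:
H(T, f) = -5 + T/9 + f/9 (H(T, f) = -5 + (T + f)/9 = -5 + (T/9 + f/9) = -5 + T/9 + f/9)
L = -1/4198 (L = -3/(9181 + 3413) = -3/12594 = -3*1/12594 = -1/4198 ≈ -0.00023821)
L - (H(-18, t(V, -11)) + 15479) = -1/4198 - ((-5 + (⅑)*(-18) + (⅑)*(-11)) + 15479) = -1/4198 - ((-5 - 2 - 11/9) + 15479) = -1/4198 - (-74/9 + 15479) = -1/4198 - 1*139237/9 = -1/4198 - 139237/9 = -584516935/37782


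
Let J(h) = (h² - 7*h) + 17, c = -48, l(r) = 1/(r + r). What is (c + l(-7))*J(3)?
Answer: -3365/14 ≈ -240.36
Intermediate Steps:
l(r) = 1/(2*r)
J(h) = 17 + h² - 7*h
(c + l(-7))*J(3) = (-48 + (½)/(-7))*(17 + 3² - 7*3) = (-48 + (½)*(-⅐))*(17 + 9 - 21) = (-48 - 1/14)*5 = -673/14*5 = -3365/14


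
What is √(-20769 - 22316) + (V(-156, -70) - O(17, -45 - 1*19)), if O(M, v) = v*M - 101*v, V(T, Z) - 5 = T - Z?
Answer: -5457 + I*√43085 ≈ -5457.0 + 207.57*I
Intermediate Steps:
V(T, Z) = 5 + T - Z (V(T, Z) = 5 + (T - Z) = 5 + T - Z)
O(M, v) = -101*v + M*v (O(M, v) = M*v - 101*v = -101*v + M*v)
√(-20769 - 22316) + (V(-156, -70) - O(17, -45 - 1*19)) = √(-20769 - 22316) + ((5 - 156 - 1*(-70)) - (-45 - 1*19)*(-101 + 17)) = √(-43085) + ((5 - 156 + 70) - (-45 - 19)*(-84)) = I*√43085 + (-81 - (-64)*(-84)) = I*√43085 + (-81 - 1*5376) = I*√43085 + (-81 - 5376) = I*√43085 - 5457 = -5457 + I*√43085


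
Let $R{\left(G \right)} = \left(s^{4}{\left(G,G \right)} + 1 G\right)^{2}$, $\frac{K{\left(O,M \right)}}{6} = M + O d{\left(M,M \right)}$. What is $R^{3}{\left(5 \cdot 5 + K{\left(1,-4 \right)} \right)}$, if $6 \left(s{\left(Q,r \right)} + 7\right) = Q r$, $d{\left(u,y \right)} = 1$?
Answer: $\frac{2280667435366541396587489}{4738381338321616896} \approx 4.8132 \cdot 10^{5}$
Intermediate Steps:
$K{\left(O,M \right)} = 6 M + 6 O$ ($K{\left(O,M \right)} = 6 \left(M + O 1\right) = 6 \left(M + O\right) = 6 M + 6 O$)
$s{\left(Q,r \right)} = -7 + \frac{Q r}{6}$
$R{\left(G \right)} = \left(G + \left(-7 + \frac{G^{2}}{6}\right)^{4}\right)^{2}$ ($R{\left(G \right)} = \left(\left(-7 + \frac{G G}{6}\right)^{4} + 1 G\right)^{2} = \left(\left(-7 + \frac{G^{2}}{6}\right)^{4} + G\right)^{2} = \left(G + \left(-7 + \frac{G^{2}}{6}\right)^{4}\right)^{2}$)
$R^{3}{\left(5 \cdot 5 + K{\left(1,-4 \right)} \right)} = \left(\frac{\left(\left(-42 + \left(5 \cdot 5 + \left(6 \left(-4\right) + 6 \cdot 1\right)\right)^{2}\right)^{4} + 1296 \left(5 \cdot 5 + \left(6 \left(-4\right) + 6 \cdot 1\right)\right)\right)^{2}}{1679616}\right)^{3} = \left(\frac{\left(\left(-42 + \left(25 + \left(-24 + 6\right)\right)^{2}\right)^{4} + 1296 \left(25 + \left(-24 + 6\right)\right)\right)^{2}}{1679616}\right)^{3} = \left(\frac{\left(\left(-42 + \left(25 - 18\right)^{2}\right)^{4} + 1296 \left(25 - 18\right)\right)^{2}}{1679616}\right)^{3} = \left(\frac{\left(\left(-42 + 7^{2}\right)^{4} + 1296 \cdot 7\right)^{2}}{1679616}\right)^{3} = \left(\frac{\left(\left(-42 + 49\right)^{4} + 9072\right)^{2}}{1679616}\right)^{3} = \left(\frac{\left(7^{4} + 9072\right)^{2}}{1679616}\right)^{3} = \left(\frac{\left(2401 + 9072\right)^{2}}{1679616}\right)^{3} = \left(\frac{11473^{2}}{1679616}\right)^{3} = \left(\frac{1}{1679616} \cdot 131629729\right)^{3} = \left(\frac{131629729}{1679616}\right)^{3} = \frac{2280667435366541396587489}{4738381338321616896}$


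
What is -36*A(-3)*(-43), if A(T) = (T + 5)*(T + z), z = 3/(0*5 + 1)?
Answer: 0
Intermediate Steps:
z = 3 (z = 3/(0 + 1) = 3/1 = 3*1 = 3)
A(T) = (3 + T)*(5 + T) (A(T) = (T + 5)*(T + 3) = (5 + T)*(3 + T) = (3 + T)*(5 + T))
-36*A(-3)*(-43) = -36*(15 + (-3)**2 + 8*(-3))*(-43) = -36*(15 + 9 - 24)*(-43) = -36*0*(-43) = 0*(-43) = 0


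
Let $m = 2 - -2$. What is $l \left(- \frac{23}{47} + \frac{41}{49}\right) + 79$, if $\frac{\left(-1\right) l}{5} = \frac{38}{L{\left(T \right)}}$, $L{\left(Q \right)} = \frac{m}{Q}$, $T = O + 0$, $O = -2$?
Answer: $\frac{257937}{2303} \approx 112.0$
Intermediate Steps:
$m = 4$ ($m = 2 + 2 = 4$)
$T = -2$ ($T = -2 + 0 = -2$)
$L{\left(Q \right)} = \frac{4}{Q}$
$l = 95$ ($l = - 5 \frac{38}{4 \frac{1}{-2}} = - 5 \frac{38}{4 \left(- \frac{1}{2}\right)} = - 5 \frac{38}{-2} = - 5 \cdot 38 \left(- \frac{1}{2}\right) = \left(-5\right) \left(-19\right) = 95$)
$l \left(- \frac{23}{47} + \frac{41}{49}\right) + 79 = 95 \left(- \frac{23}{47} + \frac{41}{49}\right) + 79 = 95 \cdot \frac{800}{2303} + 79 = \frac{76000}{2303} + 79 = \frac{257937}{2303}$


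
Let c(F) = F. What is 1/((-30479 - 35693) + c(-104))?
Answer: -1/66276 ≈ -1.5088e-5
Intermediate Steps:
1/((-30479 - 35693) + c(-104)) = 1/((-30479 - 35693) - 104) = 1/(-66172 - 104) = 1/(-66276) = -1/66276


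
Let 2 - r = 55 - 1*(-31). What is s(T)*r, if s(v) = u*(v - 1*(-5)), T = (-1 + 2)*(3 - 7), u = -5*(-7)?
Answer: -2940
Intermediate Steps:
u = 35
T = -4 (T = 1*(-4) = -4)
r = -84 (r = 2 - (55 - 1*(-31)) = 2 - (55 + 31) = 2 - 1*86 = 2 - 86 = -84)
s(v) = 175 + 35*v (s(v) = 35*(v - 1*(-5)) = 35*(v + 5) = 35*(5 + v) = 175 + 35*v)
s(T)*r = (175 + 35*(-4))*(-84) = (175 - 140)*(-84) = 35*(-84) = -2940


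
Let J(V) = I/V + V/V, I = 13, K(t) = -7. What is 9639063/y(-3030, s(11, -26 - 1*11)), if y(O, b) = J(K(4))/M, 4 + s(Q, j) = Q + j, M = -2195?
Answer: 49368067665/2 ≈ 2.4684e+10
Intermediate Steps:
J(V) = 1 + 13/V (J(V) = 13/V + V/V = 13/V + 1 = 1 + 13/V)
s(Q, j) = -4 + Q + j (s(Q, j) = -4 + (Q + j) = -4 + Q + j)
y(O, b) = 6/15365 (y(O, b) = ((13 - 7)/(-7))/(-2195) = -⅐*6*(-1/2195) = -6/7*(-1/2195) = 6/15365)
9639063/y(-3030, s(11, -26 - 1*11)) = 9639063/(6/15365) = 9639063*(15365/6) = 49368067665/2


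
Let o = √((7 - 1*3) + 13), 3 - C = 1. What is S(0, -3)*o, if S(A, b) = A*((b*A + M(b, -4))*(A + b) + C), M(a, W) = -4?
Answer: 0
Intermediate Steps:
C = 2 (C = 3 - 1*1 = 3 - 1 = 2)
S(A, b) = A*(2 + (-4 + A*b)*(A + b)) (S(A, b) = A*((b*A - 4)*(A + b) + 2) = A*((A*b - 4)*(A + b) + 2) = A*((-4 + A*b)*(A + b) + 2) = A*(2 + (-4 + A*b)*(A + b)))
o = √17 (o = √((7 - 3) + 13) = √(4 + 13) = √17 ≈ 4.1231)
S(0, -3)*o = (0*(2 - 4*0 - 4*(-3) + 0*(-3)² - 3*0²))*√17 = (0*(2 + 0 + 12 + 0*9 - 3*0))*√17 = (0*(2 + 0 + 12 + 0 + 0))*√17 = (0*14)*√17 = 0*√17 = 0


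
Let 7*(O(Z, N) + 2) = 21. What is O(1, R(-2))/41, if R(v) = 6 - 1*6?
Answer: 1/41 ≈ 0.024390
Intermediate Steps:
R(v) = 0 (R(v) = 6 - 6 = 0)
O(Z, N) = 1 (O(Z, N) = -2 + (1/7)*21 = -2 + 3 = 1)
O(1, R(-2))/41 = 1/41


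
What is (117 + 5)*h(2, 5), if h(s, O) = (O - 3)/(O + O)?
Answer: 122/5 ≈ 24.400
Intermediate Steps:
h(s, O) = (-3 + O)/(2*O) (h(s, O) = (-3 + O)/((2*O)) = (-3 + O)*(1/(2*O)) = (-3 + O)/(2*O))
(117 + 5)*h(2, 5) = (117 + 5)*((½)*(-3 + 5)/5) = 122*((½)*(⅕)*2) = 122*(⅕) = 122/5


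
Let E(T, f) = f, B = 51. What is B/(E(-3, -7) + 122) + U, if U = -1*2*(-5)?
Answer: 1201/115 ≈ 10.443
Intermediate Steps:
U = 10 (U = -2*(-5) = 10)
B/(E(-3, -7) + 122) + U = 51/(-7 + 122) + 10 = 51/115 + 10 = 1201/115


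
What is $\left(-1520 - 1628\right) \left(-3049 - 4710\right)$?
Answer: $24425332$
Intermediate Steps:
$\left(-1520 - 1628\right) \left(-3049 - 4710\right) = \left(-3148\right) \left(-7759\right) = 24425332$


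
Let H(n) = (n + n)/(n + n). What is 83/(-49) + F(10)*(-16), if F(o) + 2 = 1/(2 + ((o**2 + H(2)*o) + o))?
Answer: 90193/2989 ≈ 30.175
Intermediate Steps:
H(n) = 1 (H(n) = (2*n)/((2*n)) = (2*n)*(1/(2*n)) = 1)
F(o) = -2 + 1/(2 + o**2 + 2*o) (F(o) = -2 + 1/(2 + ((o**2 + 1*o) + o)) = -2 + 1/(2 + ((o**2 + o) + o)) = -2 + 1/(2 + ((o + o**2) + o)) = -2 + 1/(2 + (o**2 + 2*o)) = -2 + 1/(2 + o**2 + 2*o))
83/(-49) + F(10)*(-16) = 83/(-49) + ((-3 - 4*10 - 2*10**2)/(2 + 10**2 + 2*10))*(-16) = 83*(-1/49) + ((-3 - 40 - 2*100)/(2 + 100 + 20))*(-16) = -83/49 + ((-3 - 40 - 200)/122)*(-16) = -83/49 + ((1/122)*(-243))*(-16) = -83/49 - 243/122*(-16) = -83/49 + 1944/61 = 90193/2989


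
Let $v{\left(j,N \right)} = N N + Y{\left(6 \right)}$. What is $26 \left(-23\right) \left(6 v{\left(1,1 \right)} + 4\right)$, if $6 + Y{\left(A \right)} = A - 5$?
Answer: $11960$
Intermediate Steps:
$Y{\left(A \right)} = -11 + A$ ($Y{\left(A \right)} = -6 + \left(A - 5\right) = -6 + \left(-5 + A\right) = -11 + A$)
$v{\left(j,N \right)} = -5 + N^{2}$ ($v{\left(j,N \right)} = N N + \left(-11 + 6\right) = N^{2} - 5 = -5 + N^{2}$)
$26 \left(-23\right) \left(6 v{\left(1,1 \right)} + 4\right) = 26 \left(-23\right) \left(6 \left(-5 + 1^{2}\right) + 4\right) = - 598 \left(6 \left(-5 + 1\right) + 4\right) = - 598 \left(6 \left(-4\right) + 4\right) = - 598 \left(-24 + 4\right) = \left(-598\right) \left(-20\right) = 11960$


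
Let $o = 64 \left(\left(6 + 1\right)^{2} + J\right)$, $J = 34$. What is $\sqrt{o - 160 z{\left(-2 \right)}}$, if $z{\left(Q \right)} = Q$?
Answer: $16 \sqrt{22} \approx 75.047$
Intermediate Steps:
$o = 5312$ ($o = 64 \left(\left(6 + 1\right)^{2} + 34\right) = 64 \left(7^{2} + 34\right) = 64 \left(49 + 34\right) = 64 \cdot 83 = 5312$)
$\sqrt{o - 160 z{\left(-2 \right)}} = \sqrt{5312 - -320} = \sqrt{5312 + 320} = \sqrt{5632} = 16 \sqrt{22}$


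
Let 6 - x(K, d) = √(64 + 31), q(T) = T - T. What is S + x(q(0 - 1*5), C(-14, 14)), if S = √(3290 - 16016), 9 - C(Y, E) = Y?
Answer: 6 - √95 + 3*I*√1414 ≈ -3.7468 + 112.81*I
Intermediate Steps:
q(T) = 0
C(Y, E) = 9 - Y
x(K, d) = 6 - √95 (x(K, d) = 6 - √(64 + 31) = 6 - √95)
S = 3*I*√1414 (S = √(-12726) = 3*I*√1414 ≈ 112.81*I)
S + x(q(0 - 1*5), C(-14, 14)) = 3*I*√1414 + (6 - √95) = 6 - √95 + 3*I*√1414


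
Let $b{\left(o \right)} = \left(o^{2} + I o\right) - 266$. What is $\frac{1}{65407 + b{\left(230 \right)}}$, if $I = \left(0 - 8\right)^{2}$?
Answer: $\frac{1}{132761} \approx 7.5323 \cdot 10^{-6}$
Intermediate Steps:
$I = 64$ ($I = \left(-8\right)^{2} = 64$)
$b{\left(o \right)} = -266 + o^{2} + 64 o$ ($b{\left(o \right)} = \left(o^{2} + 64 o\right) - 266 = -266 + o^{2} + 64 o$)
$\frac{1}{65407 + b{\left(230 \right)}} = \frac{1}{65407 + \left(-266 + 230^{2} + 64 \cdot 230\right)} = \frac{1}{65407 + \left(-266 + 52900 + 14720\right)} = \frac{1}{65407 + 67354} = \frac{1}{132761}$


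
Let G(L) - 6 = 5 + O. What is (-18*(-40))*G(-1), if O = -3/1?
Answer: 5760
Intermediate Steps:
O = -3 (O = -3*1 = -3)
G(L) = 8 (G(L) = 6 + (5 - 3) = 6 + 2 = 8)
(-18*(-40))*G(-1) = -18*(-40)*8 = 720*8 = 5760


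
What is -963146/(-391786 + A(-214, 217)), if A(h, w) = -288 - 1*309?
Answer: 963146/392383 ≈ 2.4546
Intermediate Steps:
A(h, w) = -597 (A(h, w) = -288 - 309 = -597)
-963146/(-391786 + A(-214, 217)) = -963146/(-391786 - 597) = -963146/(-392383) = -963146*(-1/392383) = 963146/392383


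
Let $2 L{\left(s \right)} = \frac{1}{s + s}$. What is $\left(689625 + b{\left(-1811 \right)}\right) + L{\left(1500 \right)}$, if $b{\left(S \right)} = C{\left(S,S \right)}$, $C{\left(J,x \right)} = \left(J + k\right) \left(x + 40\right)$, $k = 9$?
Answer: $\frac{23285802001}{6000} \approx 3.881 \cdot 10^{6}$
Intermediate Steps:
$C{\left(J,x \right)} = \left(9 + J\right) \left(40 + x\right)$ ($C{\left(J,x \right)} = \left(J + 9\right) \left(x + 40\right) = \left(9 + J\right) \left(40 + x\right)$)
$L{\left(s \right)} = \frac{1}{4 s}$ ($L{\left(s \right)} = \frac{1}{2 \left(s + s\right)} = \frac{1}{2 \cdot 2 s} = \frac{\frac{1}{2} \frac{1}{s}}{2} = \frac{1}{4 s}$)
$b{\left(S \right)} = 360 + S^{2} + 49 S$ ($b{\left(S \right)} = 360 + 9 S + 40 S + S S = 360 + 9 S + 40 S + S^{2} = 360 + S^{2} + 49 S$)
$\left(689625 + b{\left(-1811 \right)}\right) + L{\left(1500 \right)} = \left(689625 + \left(360 + \left(-1811\right)^{2} + 49 \left(-1811\right)\right)\right) + \frac{1}{4 \cdot 1500} = \left(689625 + \left(360 + 3279721 - 88739\right)\right) + \frac{1}{4} \cdot \frac{1}{1500} = \left(689625 + 3191342\right) + \frac{1}{6000} = 3880967 + \frac{1}{6000} = \frac{23285802001}{6000}$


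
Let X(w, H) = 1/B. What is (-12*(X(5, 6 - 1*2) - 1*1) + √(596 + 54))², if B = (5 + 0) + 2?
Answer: 37034/49 + 720*√26/7 ≈ 1280.3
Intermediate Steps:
B = 7 (B = 5 + 2 = 7)
X(w, H) = ⅐ (X(w, H) = 1/7 = ⅐)
(-12*(X(5, 6 - 1*2) - 1*1) + √(596 + 54))² = (-12*(⅐ - 1*1) + √(596 + 54))² = (-12*(⅐ - 1) + √650)² = (-12*(-6/7) + 5*√26)² = (72/7 + 5*√26)²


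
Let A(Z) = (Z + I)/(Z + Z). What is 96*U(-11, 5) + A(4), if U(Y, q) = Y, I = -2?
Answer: -4223/4 ≈ -1055.8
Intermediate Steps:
A(Z) = (-2 + Z)/(2*Z) (A(Z) = (Z - 2)/(Z + Z) = (-2 + Z)/((2*Z)) = (-2 + Z)*(1/(2*Z)) = (-2 + Z)/(2*Z))
96*U(-11, 5) + A(4) = 96*(-11) + (½)*(-2 + 4)/4 = -1056 + (½)*(¼)*2 = -1056 + ¼ = -4223/4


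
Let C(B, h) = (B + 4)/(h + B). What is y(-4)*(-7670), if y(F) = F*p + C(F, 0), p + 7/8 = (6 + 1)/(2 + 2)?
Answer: 26845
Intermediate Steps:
C(B, h) = (4 + B)/(B + h)
p = 7/8 (p = -7/8 + (6 + 1)/(2 + 2) = -7/8 + 7/4 = 7/8 ≈ 0.87500)
y(F) = 7*F/8 + (4 + F)/F (y(F) = F*(7/8) + (4 + F)/(F + 0) = 7*F/8 + (4 + F)/F)
y(-4)*(-7670) = (1 + 4/(-4) + (7/8)*(-4))*(-7670) = (1 + 4*(-1/4) - 7/2)*(-7670) = (1 - 1 - 7/2)*(-7670) = -7/2*(-7670) = 26845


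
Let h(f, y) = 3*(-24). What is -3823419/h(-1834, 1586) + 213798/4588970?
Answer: 2924261746981/55067640 ≈ 53103.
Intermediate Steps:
h(f, y) = -72
-3823419/h(-1834, 1586) + 213798/4588970 = -3823419/(-72) + 213798/4588970 = -3823419*(-1/72) + 213798*(1/4588970) = 1274473/24 + 106899/2294485 = 2924261746981/55067640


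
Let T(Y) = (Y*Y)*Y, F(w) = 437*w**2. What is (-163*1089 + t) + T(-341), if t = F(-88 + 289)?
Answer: -22174091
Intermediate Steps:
T(Y) = Y**3 (T(Y) = Y**2*Y = Y**3)
t = 17655237 (t = 437*(-88 + 289)**2 = 437*201**2 = 437*40401 = 17655237)
(-163*1089 + t) + T(-341) = (-163*1089 + 17655237) + (-341)**3 = (-177507 + 17655237) - 39651821 = 17477730 - 39651821 = -22174091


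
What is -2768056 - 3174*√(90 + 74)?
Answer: -2768056 - 6348*√41 ≈ -2.8087e+6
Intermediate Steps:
-2768056 - 3174*√(90 + 74) = -2768056 - 3174*√164 = -2768056 - 3174*2*√41 = -2768056 - 6348*√41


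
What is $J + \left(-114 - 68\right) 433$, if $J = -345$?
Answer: $-79151$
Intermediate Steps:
$J + \left(-114 - 68\right) 433 = -345 + \left(-114 - 68\right) 433 = -345 - 78806 = -79151$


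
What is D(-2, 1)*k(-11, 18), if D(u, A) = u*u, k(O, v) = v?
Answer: 72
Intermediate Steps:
D(u, A) = u**2
D(-2, 1)*k(-11, 18) = (-2)**2*18 = 4*18 = 72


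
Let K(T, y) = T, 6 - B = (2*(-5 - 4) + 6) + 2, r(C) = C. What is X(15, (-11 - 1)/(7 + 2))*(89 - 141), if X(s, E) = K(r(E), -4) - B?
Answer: 2704/3 ≈ 901.33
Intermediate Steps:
B = 16 (B = 6 - ((2*(-5 - 4) + 6) + 2) = 6 - ((2*(-9) + 6) + 2) = 6 - ((-18 + 6) + 2) = 6 - (-12 + 2) = 6 - 1*(-10) = 6 + 10 = 16)
X(s, E) = -16 + E (X(s, E) = E - 1*16 = E - 16 = -16 + E)
X(15, (-11 - 1)/(7 + 2))*(89 - 141) = (-16 + (-11 - 1)/(7 + 2))*(89 - 141) = (-16 - 12/9)*(-52) = (-16 - 12*⅑)*(-52) = (-16 - 4/3)*(-52) = -52/3*(-52) = 2704/3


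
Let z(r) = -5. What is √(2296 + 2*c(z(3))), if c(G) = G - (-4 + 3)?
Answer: 4*√143 ≈ 47.833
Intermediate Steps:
c(G) = 1 + G (c(G) = G - 1*(-1) = G + 1 = 1 + G)
√(2296 + 2*c(z(3))) = √(2296 + 2*(1 - 5)) = √(2296 + 2*(-4)) = √(2296 - 8) = √2288 = 4*√143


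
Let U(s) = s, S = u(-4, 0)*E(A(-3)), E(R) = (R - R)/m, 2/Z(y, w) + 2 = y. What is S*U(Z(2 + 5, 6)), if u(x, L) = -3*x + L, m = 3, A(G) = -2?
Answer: 0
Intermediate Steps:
Z(y, w) = 2/(-2 + y)
u(x, L) = L - 3*x
E(R) = 0 (E(R) = (R - R)/3 = 0*(⅓) = 0)
S = 0 (S = (0 - 3*(-4))*0 = (0 + 12)*0 = 12*0 = 0)
S*U(Z(2 + 5, 6)) = 0*(2/(-2 + (2 + 5))) = 0*(2/(-2 + 7)) = 0*(2/5) = 0*(2*(⅕)) = 0*(⅖) = 0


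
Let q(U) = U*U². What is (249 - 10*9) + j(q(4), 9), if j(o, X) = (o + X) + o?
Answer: 296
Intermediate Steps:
q(U) = U³
j(o, X) = X + 2*o (j(o, X) = (X + o) + o = X + 2*o)
(249 - 10*9) + j(q(4), 9) = (249 - 10*9) + (9 + 2*4³) = (249 - 90) + (9 + 2*64) = 159 + (9 + 128) = 159 + 137 = 296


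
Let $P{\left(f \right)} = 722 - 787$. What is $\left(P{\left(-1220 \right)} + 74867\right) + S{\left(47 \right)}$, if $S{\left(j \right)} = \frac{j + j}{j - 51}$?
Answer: $\frac{149557}{2} \approx 74779.0$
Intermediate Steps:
$P{\left(f \right)} = -65$ ($P{\left(f \right)} = 722 - 787 = -65$)
$S{\left(j \right)} = \frac{2 j}{-51 + j}$
$\left(P{\left(-1220 \right)} + 74867\right) + S{\left(47 \right)} = \left(-65 + 74867\right) + 2 \cdot 47 \frac{1}{-51 + 47} = 74802 + 2 \cdot 47 \frac{1}{-4} = 74802 + 2 \cdot 47 \left(- \frac{1}{4}\right) = 74802 - \frac{47}{2} = \frac{149557}{2}$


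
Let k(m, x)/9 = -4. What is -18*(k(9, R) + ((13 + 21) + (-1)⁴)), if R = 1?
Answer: 18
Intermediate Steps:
k(m, x) = -36 (k(m, x) = 9*(-4) = -36)
-18*(k(9, R) + ((13 + 21) + (-1)⁴)) = -18*(-36 + ((13 + 21) + (-1)⁴)) = -18*(-36 + (34 + 1)) = -18*(-36 + 35) = -18*(-1) = 18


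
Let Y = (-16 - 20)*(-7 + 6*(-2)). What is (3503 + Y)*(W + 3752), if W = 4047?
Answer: 32654413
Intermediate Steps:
Y = 684 (Y = -36*(-7 - 12) = -36*(-19) = 684)
(3503 + Y)*(W + 3752) = (3503 + 684)*(4047 + 3752) = 4187*7799 = 32654413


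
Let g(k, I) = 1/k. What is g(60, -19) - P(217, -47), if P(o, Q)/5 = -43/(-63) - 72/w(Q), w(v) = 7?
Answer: 60521/1260 ≈ 48.033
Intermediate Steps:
P(o, Q) = -3025/63 (P(o, Q) = 5*(-43/(-63) - 72/7) = 5*(-43*(-1/63) - 72*⅐) = 5*(43/63 - 72/7) = 5*(-605/63) = -3025/63)
g(60, -19) - P(217, -47) = 1/60 - 1*(-3025/63) = 1/60 + 3025/63 = 60521/1260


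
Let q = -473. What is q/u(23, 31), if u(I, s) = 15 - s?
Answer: 473/16 ≈ 29.563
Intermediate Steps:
q/u(23, 31) = -473/(15 - 1*31) = -473/(15 - 31) = -473/(-16) = -473*(-1/16) = 473/16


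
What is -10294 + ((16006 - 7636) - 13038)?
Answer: -14962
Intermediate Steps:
-10294 + ((16006 - 7636) - 13038) = -10294 + (8370 - 13038) = -10294 - 4668 = -14962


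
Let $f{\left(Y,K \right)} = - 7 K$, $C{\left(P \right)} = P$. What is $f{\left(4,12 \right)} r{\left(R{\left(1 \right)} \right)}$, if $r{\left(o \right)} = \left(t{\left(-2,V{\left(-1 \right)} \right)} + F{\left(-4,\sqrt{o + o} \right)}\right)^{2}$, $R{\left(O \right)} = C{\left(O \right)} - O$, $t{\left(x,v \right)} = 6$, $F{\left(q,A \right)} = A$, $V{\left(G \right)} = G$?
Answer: $-3024$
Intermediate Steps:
$R{\left(O \right)} = 0$ ($R{\left(O \right)} = O - O = 0$)
$r{\left(o \right)} = \left(6 + \sqrt{2} \sqrt{o}\right)^{2}$ ($r{\left(o \right)} = \left(6 + \sqrt{o + o}\right)^{2} = \left(6 + \sqrt{2 o}\right)^{2} = \left(6 + \sqrt{2} \sqrt{o}\right)^{2}$)
$f{\left(4,12 \right)} r{\left(R{\left(1 \right)} \right)} = \left(-7\right) 12 \left(6 + \sqrt{2} \sqrt{0}\right)^{2} = - 84 \left(6 + \sqrt{2} \cdot 0\right)^{2} = - 84 \left(6 + 0\right)^{2} = - 84 \cdot 6^{2} = \left(-84\right) 36 = -3024$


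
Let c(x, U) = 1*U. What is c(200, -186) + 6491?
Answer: 6305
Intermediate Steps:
c(x, U) = U
c(200, -186) + 6491 = -186 + 6491 = 6305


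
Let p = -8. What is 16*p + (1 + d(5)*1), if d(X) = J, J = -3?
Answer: -130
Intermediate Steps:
d(X) = -3
16*p + (1 + d(5)*1) = 16*(-8) + (1 - 3*1) = -128 + (1 - 3) = -128 - 2 = -130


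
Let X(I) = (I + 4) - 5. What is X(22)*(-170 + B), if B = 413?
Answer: 5103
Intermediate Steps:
X(I) = -1 + I (X(I) = (4 + I) - 5 = -1 + I)
X(22)*(-170 + B) = (-1 + 22)*(-170 + 413) = 21*243 = 5103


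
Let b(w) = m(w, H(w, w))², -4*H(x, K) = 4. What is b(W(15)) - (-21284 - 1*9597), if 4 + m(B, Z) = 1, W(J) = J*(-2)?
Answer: 30890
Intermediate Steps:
W(J) = -2*J
H(x, K) = -1 (H(x, K) = -¼*4 = -1)
m(B, Z) = -3 (m(B, Z) = -4 + 1 = -3)
b(w) = 9 (b(w) = (-3)² = 9)
b(W(15)) - (-21284 - 1*9597) = 9 - (-21284 - 1*9597) = 9 - (-21284 - 9597) = 9 - 1*(-30881) = 9 + 30881 = 30890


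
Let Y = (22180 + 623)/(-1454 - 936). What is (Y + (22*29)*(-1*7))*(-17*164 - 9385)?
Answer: 130209017939/2390 ≈ 5.4481e+7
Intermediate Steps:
Y = -22803/2390 (Y = 22803/(-2390) = 22803*(-1/2390) = -22803/2390 ≈ -9.5410)
(Y + (22*29)*(-1*7))*(-17*164 - 9385) = (-22803/2390 + (22*29)*(-1*7))*(-17*164 - 9385) = (-22803/2390 + 638*(-7))*(-2788 - 9385) = (-22803/2390 - 4466)*(-12173) = -10696543/2390*(-12173) = 130209017939/2390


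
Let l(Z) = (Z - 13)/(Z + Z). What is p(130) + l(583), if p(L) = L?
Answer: 76075/583 ≈ 130.49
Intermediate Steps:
l(Z) = (-13 + Z)/(2*Z) (l(Z) = (-13 + Z)/((2*Z)) = (-13 + Z)*(1/(2*Z)) = (-13 + Z)/(2*Z))
p(130) + l(583) = 130 + (½)*(-13 + 583)/583 = 130 + (½)*(1/583)*570 = 130 + 285/583 = 76075/583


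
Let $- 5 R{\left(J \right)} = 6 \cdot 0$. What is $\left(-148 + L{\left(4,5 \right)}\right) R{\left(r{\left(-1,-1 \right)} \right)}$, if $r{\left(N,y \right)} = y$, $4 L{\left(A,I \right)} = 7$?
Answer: $0$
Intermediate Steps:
$L{\left(A,I \right)} = \frac{7}{4}$ ($L{\left(A,I \right)} = \frac{1}{4} \cdot 7 = \frac{7}{4}$)
$R{\left(J \right)} = 0$ ($R{\left(J \right)} = - \frac{6 \cdot 0}{5} = \left(- \frac{1}{5}\right) 0 = 0$)
$\left(-148 + L{\left(4,5 \right)}\right) R{\left(r{\left(-1,-1 \right)} \right)} = \left(-148 + \frac{7}{4}\right) 0 = \left(- \frac{585}{4}\right) 0 = 0$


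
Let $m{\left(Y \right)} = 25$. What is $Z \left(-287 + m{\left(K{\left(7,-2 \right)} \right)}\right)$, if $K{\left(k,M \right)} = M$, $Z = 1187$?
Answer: $-310994$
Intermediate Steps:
$Z \left(-287 + m{\left(K{\left(7,-2 \right)} \right)}\right) = 1187 \left(-287 + 25\right) = 1187 \left(-262\right) = -310994$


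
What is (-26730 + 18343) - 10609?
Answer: -18996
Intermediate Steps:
(-26730 + 18343) - 10609 = -8387 - 10609 = -18996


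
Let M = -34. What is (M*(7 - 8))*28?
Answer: 952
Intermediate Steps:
(M*(7 - 8))*28 = -34*(7 - 8)*28 = -34*(-1)*28 = 34*28 = 952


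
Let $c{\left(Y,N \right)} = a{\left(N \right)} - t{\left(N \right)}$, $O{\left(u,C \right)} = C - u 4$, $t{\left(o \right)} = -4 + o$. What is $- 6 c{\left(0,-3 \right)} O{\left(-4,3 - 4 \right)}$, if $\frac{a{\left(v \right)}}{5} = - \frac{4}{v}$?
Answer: $-1230$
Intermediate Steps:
$a{\left(v \right)} = - \frac{20}{v}$ ($a{\left(v \right)} = 5 \left(- \frac{4}{v}\right) = - \frac{20}{v}$)
$O{\left(u,C \right)} = C - 4 u$
$c{\left(Y,N \right)} = 4 - N - \frac{20}{N}$ ($c{\left(Y,N \right)} = - \frac{20}{N} - \left(-4 + N\right) = 4 - N - \frac{20}{N}$)
$- 6 c{\left(0,-3 \right)} O{\left(-4,3 - 4 \right)} = - 6 \left(4 - -3 - \frac{20}{-3}\right) \left(\left(3 - 4\right) - -16\right) = - 6 \left(4 + 3 - - \frac{20}{3}\right) \left(-1 + 16\right) = - 6 \left(4 + 3 + \frac{20}{3}\right) 15 = \left(-6\right) \frac{41}{3} \cdot 15 = \left(-82\right) 15 = -1230$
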